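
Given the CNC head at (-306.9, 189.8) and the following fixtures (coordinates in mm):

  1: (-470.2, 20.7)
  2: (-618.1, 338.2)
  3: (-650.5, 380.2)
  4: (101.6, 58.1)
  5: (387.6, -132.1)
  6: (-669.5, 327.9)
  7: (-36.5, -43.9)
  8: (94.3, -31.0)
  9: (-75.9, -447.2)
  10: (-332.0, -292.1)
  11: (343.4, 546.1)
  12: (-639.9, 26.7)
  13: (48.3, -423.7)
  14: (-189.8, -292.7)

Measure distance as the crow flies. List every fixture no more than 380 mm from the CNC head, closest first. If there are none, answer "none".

Distances from (-306.9, 189.8):
1: 235.1 mm
2: 344.8 mm
3: 392.8 mm
4: 429.2 mm
5: 765.5 mm
6: 388.0 mm
7: 357.4 mm
8: 457.9 mm
9: 677.6 mm
10: 482.6 mm
11: 741.5 mm
12: 370.8 mm
13: 708.9 mm
14: 496.5 mm
Threshold 380 mm: 1 (235.1 mm), 2 (344.8 mm), 7 (357.4 mm), 12 (370.8 mm) are within range.

1, 2, 7, 12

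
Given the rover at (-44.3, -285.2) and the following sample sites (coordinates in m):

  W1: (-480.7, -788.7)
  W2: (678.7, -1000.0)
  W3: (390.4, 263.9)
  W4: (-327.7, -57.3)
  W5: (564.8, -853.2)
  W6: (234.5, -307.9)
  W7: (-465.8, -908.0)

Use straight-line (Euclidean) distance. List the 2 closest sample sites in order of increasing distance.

Distances from (-44.3, -285.2):
W1: √((-436.4)² + (-503.5)²) = √(190444.960 + 253512.250) = 666.3 m
W2: √((723.0)² + (-714.8)²) = √(522729.000 + 510939.040) = 1016.7 m
W3: √((434.7)² + (549.1)²) = √(188964.090 + 301510.810) = 700.3 m
W4: √((-283.4)² + (227.9)²) = √(80315.560 + 51938.410) = 363.7 m
W5: √((609.1)² + (-568.0)²) = √(371002.810 + 322624.000) = 832.8 m
W6: √((278.8)² + (-22.7)²) = √(77729.440 + 515.290) = 279.7 m
W7: √((-421.5)² + (-622.8)²) = √(177662.250 + 387879.840) = 752.0 m
Sorted: W6 (279.7 m) < W4 (363.7 m) < W1 (666.3 m) < W3 (700.3 m) < …

W6, W4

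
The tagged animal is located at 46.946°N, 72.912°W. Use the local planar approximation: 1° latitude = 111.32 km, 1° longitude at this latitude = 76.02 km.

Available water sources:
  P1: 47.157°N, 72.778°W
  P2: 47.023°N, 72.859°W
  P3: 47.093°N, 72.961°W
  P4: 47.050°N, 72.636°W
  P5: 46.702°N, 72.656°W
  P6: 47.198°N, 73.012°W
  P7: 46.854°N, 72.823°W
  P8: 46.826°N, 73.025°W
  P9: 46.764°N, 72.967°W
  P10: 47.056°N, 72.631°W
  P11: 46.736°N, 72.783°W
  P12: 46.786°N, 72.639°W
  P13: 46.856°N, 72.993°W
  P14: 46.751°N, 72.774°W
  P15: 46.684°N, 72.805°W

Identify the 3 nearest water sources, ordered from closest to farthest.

Distances from 46.946°N, 72.912°W:
P1: √((0.211·111.32)² + (0.134·76.02)²) = √(551.71057 + 103.76845) = 25.602 km
P2: √((0.077·111.32)² + (0.053·76.02)²) = √(73.47301 + 16.23332) = 9.471 km
P3: √((0.147·111.32)² + (-0.049·76.02)²) = √(267.78181 + 13.87548) = 16.783 km
P4: √((0.104·111.32)² + (0.276·76.02)²) = √(134.03341 + 440.22418) = 23.964 km
P5: √((-0.244·111.32)² + (0.256·76.02)²) = √(737.77859 + 378.73519) = 33.414 km
P6: √((0.252·111.32)² + (-0.100·76.02)²) = √(786.95061 + 57.79040) = 29.064 km
P7: √((-0.092·111.32)² + (0.089·76.02)²) = √(104.88709 + 45.77578) = 12.274 km
P8: √((-0.120·111.32)² + (-0.113·76.02)²) = √(178.44685 + 73.79257) = 15.882 km
P9: √((-0.182·111.32)² + (-0.055·76.02)²) = √(410.47732 + 17.48160) = 20.687 km
P10: √((0.110·111.32)² + (0.281·76.02)²) = √(149.94492 + 456.31881) = 24.622 km
P11: √((-0.210·111.32)² + (0.129·76.02)²) = √(546.49348 + 96.16901) = 25.351 km
P12: √((-0.160·111.32)² + (0.273·76.02)²) = √(317.23885 + 430.70610) = 27.349 km
P13: √((-0.090·111.32)² + (-0.081·76.02)²) = √(100.37635 + 37.91628) = 11.760 km
P14: √((-0.195·111.32)² + (0.138·76.02)²) = √(471.21121 + 110.05605) = 24.109 km
P15: √((-0.262·111.32)² + (0.107·76.02)²) = √(850.64622 + 66.16423) = 30.279 km
Sorted: P2 (9.471 km) < P13 (11.760 km) < P7 (12.274 km) < P8 (15.882 km) < P3 (16.783 km) < …

P2, P13, P7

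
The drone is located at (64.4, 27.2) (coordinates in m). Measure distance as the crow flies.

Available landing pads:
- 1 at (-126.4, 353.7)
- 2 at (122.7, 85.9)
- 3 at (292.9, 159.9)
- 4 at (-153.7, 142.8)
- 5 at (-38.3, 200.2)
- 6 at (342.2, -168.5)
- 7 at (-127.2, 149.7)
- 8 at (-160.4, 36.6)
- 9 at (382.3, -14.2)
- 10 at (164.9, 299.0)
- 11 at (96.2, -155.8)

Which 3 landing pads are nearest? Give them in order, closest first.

Distances from (64.4, 27.2):
1: √((-190.8)² + (326.5)²) = √(36404.640 + 106602.250) = 378.2 m
2: √((58.3)² + (58.7)²) = √(3398.890 + 3445.690) = 82.7 m
3: √((228.5)² + (132.7)²) = √(52212.250 + 17609.290) = 264.2 m
4: √((-218.1)² + (115.6)²) = √(47567.610 + 13363.360) = 246.8 m
5: √((-102.7)² + (173.0)²) = √(10547.290 + 29929.000) = 201.2 m
6: √((277.8)² + (-195.7)²) = √(77172.840 + 38298.490) = 339.8 m
7: √((-191.6)² + (122.5)²) = √(36710.560 + 15006.250) = 227.4 m
8: √((-224.8)² + (9.4)²) = √(50535.040 + 88.360) = 225.0 m
9: √((317.9)² + (-41.4)²) = √(101060.410 + 1713.960) = 320.6 m
10: √((100.5)² + (271.8)²) = √(10100.250 + 73875.240) = 289.8 m
11: √((31.8)² + (-183.0)²) = √(1011.240 + 33489.000) = 185.7 m
Sorted: 2 (82.7 m) < 11 (185.7 m) < 5 (201.2 m) < 8 (225.0 m) < 7 (227.4 m) < …

2, 11, 5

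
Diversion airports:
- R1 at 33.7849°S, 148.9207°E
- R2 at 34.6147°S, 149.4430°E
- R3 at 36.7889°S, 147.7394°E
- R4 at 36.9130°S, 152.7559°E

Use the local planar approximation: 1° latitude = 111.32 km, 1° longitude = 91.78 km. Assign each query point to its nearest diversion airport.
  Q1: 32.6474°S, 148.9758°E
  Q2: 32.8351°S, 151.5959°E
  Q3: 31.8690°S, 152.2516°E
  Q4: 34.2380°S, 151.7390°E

Q1 at 32.6474°S, 148.9758°E:
  R1: √((-1.1375·111.32)² + (-0.0551·91.78)²) = √(16034.270502 + 25.574038) = 126.7274 km
  R2: √((-1.9673·111.32)² + (0.4672·91.78)²) = √(47960.928168 + 1838.661468) = 223.1582 km
  R3: √((-4.1415·111.32)² + (-1.2364·91.78)²) = √(212550.302170 + 12876.982323) = 474.7918 km
  R4: √((-4.2656·111.32)² + (3.7801·91.78)²) = √(225479.285934 + 120365.683029) = 588.0859 km
  → nearest: R1 (126.7274 km)
Q2 at 32.8351°S, 151.5959°E:
  R1: √((-0.9498·111.32)² + (-2.6752·91.78)²) = √(11179.199998 + 60284.910187) = 267.3277 km
  R2: √((-1.7796·111.32)² + (-2.1529·91.78)²) = √(39245.619552 + 39043.057669) = 279.8011 km
  R3: √((-3.9538·111.32)² + (-3.8565·91.78)²) = √(193720.592853 + 125280.298103) = 564.8016 km
  R4: √((-4.0779·111.32)² + (1.1600·91.78)²) = √(206072.262145 + 11334.753639) = 466.2693 km
  → nearest: R1 (267.3277 km)
Q3 at 31.8690°S, 152.2516°E:
  R1: √((-1.9159·111.32)² + (-3.3309·91.78)²) = √(45487.500165 + 93458.605323) = 372.7548 km
  R2: √((-2.7457·111.32)² + (-2.8086·91.78)²) = √(93422.731863 + 66447.078317) = 399.8372 km
  R3: √((-4.9199·111.32)² + (-4.5122·91.78)²) = √(299956.962047 + 171503.421674) = 686.6297 km
  R4: √((-5.0440·111.32)² + (0.5043·91.78)²) = √(315280.093844 + 2142.269196) = 563.4025 km
  → nearest: R1 (372.7548 km)
Q4 at 34.2380°S, 151.7390°E:
  R1: √((0.4531·111.32)² + (-2.8183·91.78)²) = √(2544.102002 + 66906.844514) = 263.5355 km
  R2: √((-0.3767·111.32)² + (-2.2960·91.78)²) = √(1758.480820 + 44405.817955) = 214.8588 km
  R3: √((-2.5509·111.32)² + (-3.9996·91.78)²) = √(80636.795927 + 134750.140329) = 464.0980 km
  R4: √((-2.6750·111.32)² + (1.0169·91.78)²) = √(88673.523961 + 8710.690867) = 312.0644 km
  → nearest: R2 (214.8588 km)

Q1→R1; Q2→R1; Q3→R1; Q4→R2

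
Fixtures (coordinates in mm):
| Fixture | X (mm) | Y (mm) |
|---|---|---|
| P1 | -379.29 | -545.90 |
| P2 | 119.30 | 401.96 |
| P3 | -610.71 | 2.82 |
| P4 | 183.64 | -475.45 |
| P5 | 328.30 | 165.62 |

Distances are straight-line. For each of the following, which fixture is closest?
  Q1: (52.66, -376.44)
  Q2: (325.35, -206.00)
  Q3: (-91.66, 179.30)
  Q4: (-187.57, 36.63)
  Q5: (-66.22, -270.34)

Q1 at (52.66, -376.44):
  P1: 464.00 mm
  P2: 781.25 mm
  P3: 764.13 mm
  P4: 164.19 mm
  P5: 608.12 mm
  → nearest: P4 (164.19 mm)
Q2 at (325.35, -206.00):
  P1: 782.34 mm
  P2: 641.93 mm
  P3: 959.07 mm
  P4: 304.44 mm
  P5: 371.63 mm
  → nearest: P4 (304.44 mm)
Q3 at (-91.66, 179.30):
  P1: 780.16 mm
  P2: 306.73 mm
  P3: 548.23 mm
  P4: 710.27 mm
  P5: 420.18 mm
  → nearest: P2 (306.73 mm)
Q4 at (-187.57, 36.63):
  P1: 613.27 mm
  P2: 477.11 mm
  P3: 424.49 mm
  P4: 632.47 mm
  P5: 531.75 mm
  → nearest: P3 (424.49 mm)
Q5 at (-66.22, -270.34):
  P1: 417.07 mm
  P2: 697.43 mm
  P3: 609.17 mm
  P4: 323.26 mm
  P5: 587.97 mm
  → nearest: P4 (323.26 mm)

Q1→P4; Q2→P4; Q3→P2; Q4→P3; Q5→P4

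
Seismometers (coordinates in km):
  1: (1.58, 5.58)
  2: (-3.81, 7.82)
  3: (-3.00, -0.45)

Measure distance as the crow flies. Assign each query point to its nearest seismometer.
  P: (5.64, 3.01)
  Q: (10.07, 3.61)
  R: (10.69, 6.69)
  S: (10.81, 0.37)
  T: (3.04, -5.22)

P at (5.64, 3.01):
  1: √((-4.06)² + (2.57)²) = √(16.48360 + 6.60490) = 4.805 km
  2: √((-9.45)² + (4.81)²) = √(89.30250 + 23.13610) = 10.604 km
  3: √((-8.64)² + (-3.46)²) = √(74.64960 + 11.97160) = 9.307 km
  → nearest: 1 (4.805 km)
Q at (10.07, 3.61):
  1: √((-8.49)² + (1.97)²) = √(72.08010 + 3.88090) = 8.716 km
  2: √((-13.88)² + (4.21)²) = √(192.65440 + 17.72410) = 14.504 km
  3: √((-13.07)² + (-4.06)²) = √(170.82490 + 16.48360) = 13.686 km
  → nearest: 1 (8.716 km)
R at (10.69, 6.69):
  1: √((-9.11)² + (-1.11)²) = √(82.99210 + 1.23210) = 9.177 km
  2: √((-14.50)² + (1.13)²) = √(210.25000 + 1.27690) = 14.544 km
  3: √((-13.69)² + (-7.14)²) = √(187.41610 + 50.97960) = 15.440 km
  → nearest: 1 (9.177 km)
S at (10.81, 0.37):
  1: √((-9.23)² + (5.21)²) = √(85.19290 + 27.14410) = 10.599 km
  2: √((-14.62)² + (7.45)²) = √(213.74440 + 55.50250) = 16.409 km
  3: √((-13.81)² + (-0.82)²) = √(190.71610 + 0.67240) = 13.834 km
  → nearest: 1 (10.599 km)
T at (3.04, -5.22):
  1: √((-1.46)² + (10.80)²) = √(2.13160 + 116.64000) = 10.898 km
  2: √((-6.85)² + (13.04)²) = √(46.92250 + 170.04160) = 14.730 km
  3: √((-6.04)² + (4.77)²) = √(36.48160 + 22.75290) = 7.696 km
  → nearest: 3 (7.696 km)

P→1; Q→1; R→1; S→1; T→3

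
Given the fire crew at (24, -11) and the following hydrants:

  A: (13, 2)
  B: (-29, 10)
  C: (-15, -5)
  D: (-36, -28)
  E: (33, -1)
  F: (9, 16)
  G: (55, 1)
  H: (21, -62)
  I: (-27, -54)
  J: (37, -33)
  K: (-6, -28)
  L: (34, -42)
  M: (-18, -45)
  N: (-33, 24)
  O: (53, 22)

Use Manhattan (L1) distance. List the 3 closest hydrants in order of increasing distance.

Distances from (24, -11):
A: |-11| + |13| = 11 + 13 = 24
B: |-53| + |21| = 53 + 21 = 74
C: |-39| + |6| = 39 + 6 = 45
D: |-60| + |-17| = 60 + 17 = 77
E: |9| + |10| = 9 + 10 = 19
F: |-15| + |27| = 15 + 27 = 42
G: |31| + |12| = 31 + 12 = 43
H: |-3| + |-51| = 3 + 51 = 54
I: |-51| + |-43| = 51 + 43 = 94
J: |13| + |-22| = 13 + 22 = 35
K: |-30| + |-17| = 30 + 17 = 47
L: |10| + |-31| = 10 + 31 = 41
M: |-42| + |-34| = 42 + 34 = 76
N: |-57| + |35| = 57 + 35 = 92
O: |29| + |33| = 29 + 33 = 62
Sorted: E (19) < A (24) < J (35) < L (41) < F (42) < …

E, A, J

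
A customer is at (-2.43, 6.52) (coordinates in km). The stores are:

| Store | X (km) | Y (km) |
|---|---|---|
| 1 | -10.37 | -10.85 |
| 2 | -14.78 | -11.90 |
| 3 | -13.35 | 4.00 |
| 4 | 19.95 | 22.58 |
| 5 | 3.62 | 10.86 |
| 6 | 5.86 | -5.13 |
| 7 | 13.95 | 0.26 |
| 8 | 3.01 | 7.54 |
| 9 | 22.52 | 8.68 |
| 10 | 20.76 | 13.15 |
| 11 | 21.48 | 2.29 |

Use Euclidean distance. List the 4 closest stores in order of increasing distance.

8, 5, 3, 6

Distances from (-2.43, 6.52):
1: 19.10 km
2: 22.18 km
3: 11.21 km
4: 27.55 km
5: 7.45 km
6: 14.30 km
7: 17.54 km
8: 5.53 km
9: 25.04 km
10: 24.12 km
11: 24.28 km
Sorted: 8 (5.53 km) < 5 (7.45 km) < 3 (11.21 km) < 6 (14.30 km) < 7 (17.54 km) < 1 (19.10 km) < …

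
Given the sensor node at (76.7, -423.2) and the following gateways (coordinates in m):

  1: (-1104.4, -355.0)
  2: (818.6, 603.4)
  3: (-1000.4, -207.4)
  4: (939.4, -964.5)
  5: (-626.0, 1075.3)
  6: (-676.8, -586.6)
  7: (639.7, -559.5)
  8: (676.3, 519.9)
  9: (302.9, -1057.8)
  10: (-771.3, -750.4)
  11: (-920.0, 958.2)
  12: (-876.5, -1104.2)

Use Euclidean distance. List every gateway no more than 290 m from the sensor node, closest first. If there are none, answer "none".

none

Distances from (76.7, -423.2):
1: √((-1181.1)² + (68.2)²) = √(1394997.210 + 4651.240) = 1183.1 m
2: √((741.9)² + (1026.6)²) = √(550415.610 + 1053907.560) = 1266.6 m
3: √((-1077.1)² + (215.8)²) = √(1160144.410 + 46569.640) = 1098.5 m
4: √((862.7)² + (-541.3)²) = √(744251.290 + 293005.690) = 1018.5 m
5: √((-702.7)² + (1498.5)²) = √(493787.290 + 2245502.250) = 1655.1 m
6: √((-753.5)² + (-163.4)²) = √(567762.250 + 26699.560) = 771.0 m
7: √((563.0)² + (-136.3)²) = √(316969.000 + 18577.690) = 579.3 m
8: √((599.6)² + (943.1)²) = √(359520.160 + 889437.610) = 1117.6 m
9: √((226.2)² + (-634.6)²) = √(51166.440 + 402717.160) = 673.7 m
10: √((-848.0)² + (-327.2)²) = √(719104.000 + 107059.840) = 908.9 m
11: √((-996.7)² + (1381.4)²) = √(993410.890 + 1908265.960) = 1703.4 m
12: √((-953.2)² + (-681.0)²) = √(908590.240 + 463761.000) = 1171.5 m
Threshold 290 m: none within range.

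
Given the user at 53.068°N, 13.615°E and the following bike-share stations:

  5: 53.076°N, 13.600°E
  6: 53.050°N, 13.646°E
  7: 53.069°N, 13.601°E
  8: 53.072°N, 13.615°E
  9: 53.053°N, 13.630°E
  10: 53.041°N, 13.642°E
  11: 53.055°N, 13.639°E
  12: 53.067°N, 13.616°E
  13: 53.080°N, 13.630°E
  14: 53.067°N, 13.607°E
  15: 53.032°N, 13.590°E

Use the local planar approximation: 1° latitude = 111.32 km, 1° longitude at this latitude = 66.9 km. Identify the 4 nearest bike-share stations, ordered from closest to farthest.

12, 8, 14, 7

Distances from 53.068°N, 13.615°E:
5: √((0.008·111.32)² + (-0.015·66.9)²) = √(0.79310 + 1.00701) = 1.342 km
6: √((-0.018·111.32)² + (0.031·66.9)²) = √(4.01505 + 4.30106) = 2.884 km
7: √((0.001·111.32)² + (-0.014·66.9)²) = √(0.01239 + 0.87722) = 0.943 km
8: √((0.004·111.32)² + (0.000·66.9)²) = √(0.19827 + 0.00000) = 0.445 km
9: √((-0.015·111.32)² + (0.015·66.9)²) = √(2.78823 + 1.00701) = 1.948 km
10: √((-0.027·111.32)² + (0.027·66.9)²) = √(9.03387 + 3.26272) = 3.507 km
11: √((-0.013·111.32)² + (0.024·66.9)²) = √(2.09427 + 2.57795) = 2.162 km
12: √((-0.001·111.32)² + (0.001·66.9)²) = √(0.01239 + 0.00448) = 0.130 km
13: √((0.012·111.32)² + (0.015·66.9)²) = √(1.78447 + 1.00701) = 1.671 km
14: √((-0.001·111.32)² + (-0.008·66.9)²) = √(0.01239 + 0.28644) = 0.547 km
15: √((-0.036·111.32)² + (-0.025·66.9)²) = √(16.06022 + 2.79726) = 4.343 km
Sorted: 12 (0.130 km) < 8 (0.445 km) < 14 (0.547 km) < 7 (0.943 km) < 5 (1.342 km) < 13 (1.671 km) < …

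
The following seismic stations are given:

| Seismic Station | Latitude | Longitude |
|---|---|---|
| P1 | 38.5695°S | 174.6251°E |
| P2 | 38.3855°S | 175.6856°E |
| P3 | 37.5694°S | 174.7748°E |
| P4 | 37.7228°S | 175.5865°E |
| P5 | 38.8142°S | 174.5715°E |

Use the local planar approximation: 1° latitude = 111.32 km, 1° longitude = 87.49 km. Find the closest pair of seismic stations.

P1 and P5

Pairwise distances:
P1–P5: 27.6407 km
P3–P4: 73.0399 km
P2–P4: 74.2795 km
P1–P2: 95.0172 km
P2–P5: 108.5283 km
P1–P3: 112.0989 km
P2–P3: 120.8439 km
P1–P4: 126.3286 km
P3–P5: 139.7080 km
P4–P5: 150.4886 km
Closest pair: P1–P5 at 27.6407 km.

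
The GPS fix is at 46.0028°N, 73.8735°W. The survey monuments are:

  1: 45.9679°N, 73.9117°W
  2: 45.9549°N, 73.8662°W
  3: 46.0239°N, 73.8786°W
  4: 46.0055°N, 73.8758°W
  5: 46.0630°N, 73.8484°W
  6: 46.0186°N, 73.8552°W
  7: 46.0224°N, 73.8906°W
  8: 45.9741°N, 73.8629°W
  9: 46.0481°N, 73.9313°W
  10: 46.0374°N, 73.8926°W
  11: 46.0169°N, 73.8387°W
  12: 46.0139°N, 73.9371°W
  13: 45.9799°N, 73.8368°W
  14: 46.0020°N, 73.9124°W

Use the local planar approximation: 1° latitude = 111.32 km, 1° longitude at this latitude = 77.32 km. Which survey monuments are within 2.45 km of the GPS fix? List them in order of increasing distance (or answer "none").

Distances from 46.0028°N, 73.8735°W:
1: 4.8803 km
2: 5.3620 km
3: 2.3817 km
4: 0.3492 km
5: 6.9768 km
6: 2.2574 km
7: 2.5512 km
8: 3.2983 km
9: 6.7381 km
10: 4.1251 km
11: 3.1151 km
12: 5.0704 km
13: 3.8145 km
14: 3.0091 km
Threshold 2.45 km: 4 (0.3492 km), 6 (2.2574 km), 3 (2.3817 km) are within range.

4, 6, 3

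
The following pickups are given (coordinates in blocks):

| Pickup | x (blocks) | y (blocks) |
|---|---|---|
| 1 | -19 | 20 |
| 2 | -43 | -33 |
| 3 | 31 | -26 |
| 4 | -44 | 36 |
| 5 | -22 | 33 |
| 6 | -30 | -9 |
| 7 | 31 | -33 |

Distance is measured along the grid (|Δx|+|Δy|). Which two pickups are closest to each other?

3 and 7

Pairwise distances:
1–2: |-24| + |-53| = 24 + 53 = 77 blocks
1–3: |50| + |-46| = 50 + 46 = 96 blocks
1–4: |-25| + |16| = 25 + 16 = 41 blocks
1–5: |-3| + |13| = 3 + 13 = 16 blocks
1–6: |-11| + |-29| = 11 + 29 = 40 blocks
1–7: |50| + |-53| = 50 + 53 = 103 blocks
2–3: |74| + |7| = 74 + 7 = 81 blocks
2–4: |-1| + |69| = 1 + 69 = 70 blocks
2–5: |21| + |66| = 21 + 66 = 87 blocks
2–6: |13| + |24| = 13 + 24 = 37 blocks
2–7: |74| + |0| = 74 + 0 = 74 blocks
3–4: |-75| + |62| = 75 + 62 = 137 blocks
3–5: |-53| + |59| = 53 + 59 = 112 blocks
3–6: |-61| + |17| = 61 + 17 = 78 blocks
3–7: |0| + |-7| = 0 + 7 = 7 blocks
4–5: |22| + |-3| = 22 + 3 = 25 blocks
4–6: |14| + |-45| = 14 + 45 = 59 blocks
4–7: |75| + |-69| = 75 + 69 = 144 blocks
5–6: |-8| + |-42| = 8 + 42 = 50 blocks
5–7: |53| + |-66| = 53 + 66 = 119 blocks
6–7: |61| + |-24| = 61 + 24 = 85 blocks
Closest pair: 3–7 at 7 blocks.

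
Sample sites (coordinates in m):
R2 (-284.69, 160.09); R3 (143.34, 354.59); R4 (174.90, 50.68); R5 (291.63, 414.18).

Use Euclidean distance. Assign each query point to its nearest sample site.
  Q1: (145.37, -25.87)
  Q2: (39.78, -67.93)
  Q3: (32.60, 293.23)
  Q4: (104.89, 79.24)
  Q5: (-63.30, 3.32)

Q1 at (145.37, -25.87):
  R2: 468.54 m
  R3: 380.47 m
  R4: 82.05 m
  R5: 463.72 m
  → nearest: R4 (82.05 m)
Q2 at (39.78, -67.93):
  R2: 396.58 m
  R3: 435.03 m
  R4: 179.79 m
  R5: 543.93 m
  → nearest: R4 (179.79 m)
Q3 at (32.60, 293.23):
  R2: 344.09 m
  R3: 126.60 m
  R4: 281.21 m
  R5: 285.88 m
  → nearest: R3 (126.60 m)
Q4 at (104.89, 79.24):
  R2: 397.88 m
  R3: 278.02 m
  R4: 75.61 m
  R5: 383.48 m
  → nearest: R4 (75.61 m)
Q5 at (-63.30, 3.32):
  R2: 271.28 m
  R3: 407.54 m
  R4: 242.86 m
  R5: 542.94 m
  → nearest: R4 (242.86 m)

Q1→R4; Q2→R4; Q3→R3; Q4→R4; Q5→R4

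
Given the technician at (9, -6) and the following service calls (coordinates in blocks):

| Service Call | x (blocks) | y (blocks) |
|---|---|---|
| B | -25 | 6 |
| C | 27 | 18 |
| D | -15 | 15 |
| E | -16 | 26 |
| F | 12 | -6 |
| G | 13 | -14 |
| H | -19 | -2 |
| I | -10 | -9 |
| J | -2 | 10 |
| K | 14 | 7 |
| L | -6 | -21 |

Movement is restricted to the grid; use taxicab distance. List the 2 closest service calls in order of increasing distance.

Distances from (9, -6):
B: 46 blocks
C: 42 blocks
D: 45 blocks
E: 57 blocks
F: 3 blocks
G: 12 blocks
H: 32 blocks
I: 22 blocks
J: 27 blocks
K: 18 blocks
L: 30 blocks
Sorted: F (3 blocks) < G (12 blocks) < K (18 blocks) < I (22 blocks) < …

F, G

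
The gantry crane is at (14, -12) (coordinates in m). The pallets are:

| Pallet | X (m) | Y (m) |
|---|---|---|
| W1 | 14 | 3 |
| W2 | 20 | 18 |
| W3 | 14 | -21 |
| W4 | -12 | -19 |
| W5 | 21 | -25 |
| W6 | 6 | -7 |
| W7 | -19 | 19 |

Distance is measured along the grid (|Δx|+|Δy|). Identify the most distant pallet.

W7

Distances from (14, -12):
W1: |0| + |15| = 0 + 15 = 15 m
W2: |6| + |30| = 6 + 30 = 36 m
W3: |0| + |-9| = 0 + 9 = 9 m
W4: |-26| + |-7| = 26 + 7 = 33 m
W5: |7| + |-13| = 7 + 13 = 20 m
W6: |-8| + |5| = 8 + 5 = 13 m
W7: |-33| + |31| = 33 + 31 = 64 m
Maximum: W7 at 64 m.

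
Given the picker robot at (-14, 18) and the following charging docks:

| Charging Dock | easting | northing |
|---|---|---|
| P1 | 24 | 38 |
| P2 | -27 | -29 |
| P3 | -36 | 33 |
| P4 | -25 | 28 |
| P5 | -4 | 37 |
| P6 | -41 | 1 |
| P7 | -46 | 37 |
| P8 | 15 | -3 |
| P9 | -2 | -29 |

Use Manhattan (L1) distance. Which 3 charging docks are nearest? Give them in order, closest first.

Distances from (-14, 18):
P1: |38| + |20| = 38 + 20 = 58
P2: |-13| + |-47| = 13 + 47 = 60
P3: |-22| + |15| = 22 + 15 = 37
P4: |-11| + |10| = 11 + 10 = 21
P5: |10| + |19| = 10 + 19 = 29
P6: |-27| + |-17| = 27 + 17 = 44
P7: |-32| + |19| = 32 + 19 = 51
P8: |29| + |-21| = 29 + 21 = 50
P9: |12| + |-47| = 12 + 47 = 59
Sorted: P4 (21) < P5 (29) < P3 (37) < P6 (44) < P8 (50) < …

P4, P5, P3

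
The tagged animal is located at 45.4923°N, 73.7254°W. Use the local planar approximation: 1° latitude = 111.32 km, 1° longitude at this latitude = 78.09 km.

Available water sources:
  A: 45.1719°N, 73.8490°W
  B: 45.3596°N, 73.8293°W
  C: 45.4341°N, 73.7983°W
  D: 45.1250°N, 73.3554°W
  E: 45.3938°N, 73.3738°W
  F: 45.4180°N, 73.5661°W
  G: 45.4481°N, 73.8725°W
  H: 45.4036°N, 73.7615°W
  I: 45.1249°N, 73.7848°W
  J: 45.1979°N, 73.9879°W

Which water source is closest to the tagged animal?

Distances from 45.4923°N, 73.7254°W:
A: √((-0.3204·111.32)² + (-0.1236·78.09)²) = √(1272.129753 + 93.159637) = 36.9498 km
B: √((-0.1327·111.32)² + (-0.1039·78.09)²) = √(218.216829 + 65.829710) = 16.8537 km
C: √((-0.0582·111.32)² + (-0.0729·78.09)²) = √(41.975160 + 32.407528) = 8.6245 km
D: √((-0.3673·111.32)² + (0.3700·78.09)²) = √(1671.815133 + 834.822785) = 50.0663 km
E: √((-0.0985·111.32)² + (0.3516·78.09)²) = √(120.231664 + 753.856317) = 29.5650 km
F: √((-0.0743·111.32)² + (0.1593·78.09)²) = √(68.410698 + 154.747057) = 14.9385 km
G: √((-0.0442·111.32)² + (-0.1471·78.09)²) = √(24.209785 + 131.952065) = 12.4965 km
H: √((-0.0887·111.32)² + (-0.0361·78.09)²) = √(97.497535 + 7.947037) = 10.2686 km
I: √((-0.3674·111.32)² + (-0.0594·78.09)²) = √(1672.725583 + 21.516109) = 41.1612 km
J: √((-0.2944·111.32)² + (-0.2625·78.09)²) = √(1074.043835 + 420.193627) = 38.6554 km
Minimum: C at 8.6245 km.

C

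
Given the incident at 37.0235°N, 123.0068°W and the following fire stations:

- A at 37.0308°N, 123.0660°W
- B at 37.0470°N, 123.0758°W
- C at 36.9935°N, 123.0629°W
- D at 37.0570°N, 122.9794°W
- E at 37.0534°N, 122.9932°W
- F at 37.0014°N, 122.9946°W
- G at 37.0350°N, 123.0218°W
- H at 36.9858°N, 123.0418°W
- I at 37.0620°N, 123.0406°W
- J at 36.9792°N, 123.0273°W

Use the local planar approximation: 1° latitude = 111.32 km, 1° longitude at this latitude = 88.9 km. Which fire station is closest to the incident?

Distances from 37.0235°N, 123.0068°W:
A: √((0.0073·111.32)² + (-0.0592·88.9)²) = √(0.660377 + 27.697906) = 5.3252 km
B: √((0.0235·111.32)² + (-0.0690·88.9)²) = √(6.843561 + 37.627183) = 6.6686 km
C: √((-0.0300·111.32)² + (-0.0561·88.9)²) = √(11.152928 + 24.873062) = 6.0022 km
D: √((0.0335·111.32)² + (0.0274·88.9)²) = √(13.907082 + 5.933414) = 4.4543 km
E: √((0.0299·111.32)² + (0.0136·88.9)²) = √(11.078699 + 1.461778) = 3.5413 km
F: √((-0.0221·111.32)² + (0.0122·88.9)²) = √(6.052446 + 1.176314) = 2.6886 km
G: √((0.0115·111.32)² + (-0.0150·88.9)²) = √(1.638861 + 1.778222) = 1.8485 km
H: √((-0.0377·111.32)² + (-0.0350·88.9)²) = √(17.612828 + 9.681432) = 5.2244 km
I: √((0.0385·111.32)² + (-0.0338·88.9)²) = √(18.368253 + 9.028943) = 5.2342 km
J: √((-0.0443·111.32)² + (-0.0205·88.9)²) = √(24.319456 + 3.321324) = 5.2574 km
Minimum: G at 1.8485 km.

G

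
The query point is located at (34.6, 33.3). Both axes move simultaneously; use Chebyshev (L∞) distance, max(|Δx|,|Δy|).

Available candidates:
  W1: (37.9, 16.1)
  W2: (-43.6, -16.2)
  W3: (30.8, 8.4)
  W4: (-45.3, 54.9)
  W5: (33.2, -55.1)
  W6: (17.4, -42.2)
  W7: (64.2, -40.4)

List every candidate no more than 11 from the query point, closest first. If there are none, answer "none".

Distances from (34.6, 33.3):
W1: 17.2
W2: 78.2
W3: 24.9
W4: 79.9
W5: 88.4
W6: 75.5
W7: 73.7
Threshold 11: none within range.

none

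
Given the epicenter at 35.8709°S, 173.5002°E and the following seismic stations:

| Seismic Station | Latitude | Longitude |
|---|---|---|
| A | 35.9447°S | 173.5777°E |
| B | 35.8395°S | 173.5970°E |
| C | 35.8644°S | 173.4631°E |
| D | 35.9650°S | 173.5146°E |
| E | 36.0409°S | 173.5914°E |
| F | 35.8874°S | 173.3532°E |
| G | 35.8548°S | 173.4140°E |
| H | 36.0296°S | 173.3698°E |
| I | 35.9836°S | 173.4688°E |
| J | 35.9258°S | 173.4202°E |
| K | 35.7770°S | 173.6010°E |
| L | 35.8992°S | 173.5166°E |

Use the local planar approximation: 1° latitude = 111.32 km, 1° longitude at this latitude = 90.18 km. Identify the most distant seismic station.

Distances from 35.8709°S, 173.5002°E:
A: 10.7860 km
B: 9.4032 km
C: 3.4230 km
D: 10.5554 km
E: 20.6343 km
F: 13.3831 km
G: 7.9775 km
H: 21.2224 km
I: 12.8614 km
J: 9.4550 km
K: 13.8526 km
L: 3.4802 km
Maximum: H at 21.2224 km.

H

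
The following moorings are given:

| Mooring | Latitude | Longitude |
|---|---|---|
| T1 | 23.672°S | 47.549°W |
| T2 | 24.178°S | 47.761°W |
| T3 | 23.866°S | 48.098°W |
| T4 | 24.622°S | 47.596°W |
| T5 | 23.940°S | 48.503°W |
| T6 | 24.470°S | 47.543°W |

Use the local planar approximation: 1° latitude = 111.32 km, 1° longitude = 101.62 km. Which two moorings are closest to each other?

Pairwise distances:
T4–T6: 17.757 km
T2–T6: 39.337 km
T3–T5: 41.972 km
T2–T3: 48.776 km
T2–T4: 52.193 km
T1–T3: 59.823 km
T1–T2: 60.307 km
T2–T5: 79.921 km
T3–T6: 87.759 km
T1–T6: 88.835 km
T3–T4: 98.412 km
T1–T5: 101.432 km
T1–T4: 105.862 km
T5–T6: 114.009 km
T4–T5: 119.411 km
Closest pair: T4–T6 at 17.757 km.

T4 and T6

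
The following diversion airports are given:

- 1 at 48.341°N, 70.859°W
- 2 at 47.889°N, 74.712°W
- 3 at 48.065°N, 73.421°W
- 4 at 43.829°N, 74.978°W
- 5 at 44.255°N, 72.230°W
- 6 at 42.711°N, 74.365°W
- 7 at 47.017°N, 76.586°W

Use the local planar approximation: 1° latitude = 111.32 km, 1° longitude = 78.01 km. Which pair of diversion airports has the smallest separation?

2 and 3

Pairwise distances:
2–3: √((0.176·111.32)² + (1.291·78.01)²) = √(383.85900 + 10142.68739) = 102.599 km
4–6: √((-1.118·111.32)² + (0.613·78.01)²) = √(15489.23620 + 2286.76483) = 133.327 km
2–7: √((-0.872·111.32)² + (-1.874·78.01)²) = √(9422.78681 + 21371.73246) = 175.484 km
1–3: √((-0.276·111.32)² + (-2.562·78.01)²) = √(943.98384 + 39944.66715) = 202.209 km
4–5: √((0.426·111.32)² + (2.748·78.01)²) = √(2248.87643 + 45955.13144) = 219.554 km
5–6: √((-1.544·111.32)² + (-2.135·78.01)²) = √(29542.07438 + 27739.35219) = 239.335 km
3–7: √((-1.048·111.32)² + (-3.165·78.01)²) = √(13610.33957 + 60960.42477) = 273.076 km
1–2: √((-0.452·111.32)² + (-3.853·78.01)²) = √(2531.76426 + 90343.84579) = 304.755 km
4–7: √((3.188·111.32)² + (-1.608·78.01)²) = √(125945.60611 + 15735.21367) = 376.405 km
3–5: √((-3.810·111.32)² + (1.191·78.01)²) = √(179885.57829 + 8632.25138) = 434.186 km
2–5: √((-3.634·111.32)² + (2.482·78.01)²) = √(163650.08728 + 37489.02194) = 448.485 km
2–4: √((-4.060·111.32)² + (-0.266·78.01)²) = √(204267.11846 + 430.58989) = 452.435 km
5–7: √((2.762·111.32)² + (-4.356·78.01)²) = √(94535.24277 + 115471.89631) = 458.265 km
1–5: √((-4.086·111.32)² + (-1.371·78.01)²) = √(206891.72466 + 11438.66827) = 467.258 km
1–7: √((-1.324·111.32)² + (-5.727·78.01)²) = √(21723.12822 + 199597.41942) = 470.447 km
3–4: √((-4.236·111.32)² + (-1.557·78.01)²) = √(222360.83601 + 14752.91299) = 486.943 km
6–7: √((4.306·111.32)² + (-2.221·78.01)²) = √(229770.59364 + 30019.10037) = 509.696 km
2–6: √((-5.178·111.32)² + (0.347·78.01)²) = √(332254.20611 + 732.75621) = 577.050 km
1–4: √((-4.512·111.32)² + (-4.119·78.01)²) = √(252281.01945 + 103248.59243) = 596.263 km
3–6: √((-5.354·111.32)² + (-0.944·78.01)²) = √(355224.67781 + 5423.06169) = 600.540 km
1–6: √((-5.630·111.32)² + (-3.506·78.01)²) = √(392792.49844 + 74803.92383) = 683.810 km
Closest pair: 2–3 at 102.599 km.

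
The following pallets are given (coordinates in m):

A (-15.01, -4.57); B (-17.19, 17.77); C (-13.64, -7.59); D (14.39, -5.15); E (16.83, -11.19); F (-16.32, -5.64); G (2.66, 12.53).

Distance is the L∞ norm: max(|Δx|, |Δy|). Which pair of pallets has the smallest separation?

A and F

Pairwise distances:
A–F: 1.31 m
C–F: 2.68 m
A–C: 3.02 m
D–E: 6.04 m
A–G: 17.67 m
D–G: 17.68 m
F–G: 18.98 m
B–G: 19.85 m
C–G: 20.12 m
A–B: 22.34 m
B–F: 23.41 m
E–G: 23.72 m
B–C: 25.36 m
C–D: 28.03 m
A–D: 29.40 m
C–E: 30.47 m
D–F: 30.71 m
B–D: 31.58 m
A–E: 31.84 m
E–F: 33.15 m
B–E: 34.02 m
Closest pair: A–F at 1.31 m.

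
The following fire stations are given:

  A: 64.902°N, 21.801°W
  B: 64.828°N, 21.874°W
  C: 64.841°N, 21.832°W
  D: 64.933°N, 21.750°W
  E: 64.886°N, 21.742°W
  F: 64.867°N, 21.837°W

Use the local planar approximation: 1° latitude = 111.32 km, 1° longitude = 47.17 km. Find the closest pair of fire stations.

B and C

Pairwise distances:
B–C: √((0.013·111.32)² + (0.042·47.17)²) = √(2.09427 + 3.92492) = 2.453 km
C–F: √((0.026·111.32)² + (-0.005·47.17)²) = √(8.37709 + 0.05563) = 2.904 km
A–E: √((-0.016·111.32)² + (0.059·47.17)²) = √(3.17239 + 7.74526) = 3.304 km
A–D: √((0.031·111.32)² + (0.051·47.17)²) = √(11.90885 + 5.78725) = 4.207 km
A–F: √((-0.035·111.32)² + (-0.036·47.17)²) = √(15.18037 + 2.88361) = 4.250 km
B–F: √((0.039·111.32)² + (0.037·47.17)²) = √(18.84845 + 3.04604) = 4.679 km
E–F: √((-0.019·111.32)² + (-0.095·47.17)²) = √(4.47356 + 20.08071) = 4.955 km
D–E: √((-0.047·111.32)² + (0.008·47.17)²) = √(27.37424 + 0.14240) = 5.246 km
C–E: √((0.045·111.32)² + (0.090·47.17)²) = √(25.09409 + 18.02257) = 6.566 km
A–C: √((-0.061·111.32)² + (-0.031·47.17)²) = √(46.11116 + 2.13823) = 6.946 km
D–F: √((-0.066·111.32)² + (-0.087·47.17)²) = √(53.98017 + 16.84109) = 8.416 km
A–B: √((-0.074·111.32)² + (-0.073·47.17)²) = √(67.85937 + 11.85707) = 8.928 km
B–E: √((0.058·111.32)² + (0.132·47.17)²) = √(41.68717 + 38.76856) = 8.970 km
C–D: √((0.092·111.32)² + (0.082·47.17)²) = √(104.88709 + 14.96096) = 10.948 km
B–D: √((0.105·111.32)² + (0.124·47.17)²) = √(136.62337 + 34.21174) = 13.070 km
Closest pair: B–C at 2.453 km.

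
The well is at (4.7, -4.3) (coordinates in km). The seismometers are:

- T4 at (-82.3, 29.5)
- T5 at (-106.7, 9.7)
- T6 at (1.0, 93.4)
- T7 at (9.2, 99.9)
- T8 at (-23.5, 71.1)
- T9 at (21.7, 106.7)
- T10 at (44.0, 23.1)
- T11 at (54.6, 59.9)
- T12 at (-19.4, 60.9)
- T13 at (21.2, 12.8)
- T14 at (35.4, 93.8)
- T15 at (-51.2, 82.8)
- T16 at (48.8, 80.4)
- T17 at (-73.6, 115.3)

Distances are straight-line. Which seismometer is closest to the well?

Distances from (4.7, -4.3):
T4: √((-87.0)² + (33.8)²) = √(7569.0000 + 1142.4400) = 93.34 km
T5: √((-111.4)² + (14.0)²) = √(12409.9600 + 196.0000) = 112.28 km
T6: √((-3.7)² + (97.7)²) = √(13.6900 + 9545.2900) = 97.77 km
T7: √((4.5)² + (104.2)²) = √(20.2500 + 10857.6400) = 104.30 km
T8: √((-28.2)² + (75.4)²) = √(795.2400 + 5685.1600) = 80.50 km
T9: √((17.0)² + (111.0)²) = √(289.0000 + 12321.0000) = 112.29 km
T10: √((39.3)² + (27.4)²) = √(1544.4900 + 750.7600) = 47.91 km
T11: √((49.9)² + (64.2)²) = √(2490.0100 + 4121.6400) = 81.31 km
T12: √((-24.1)² + (65.2)²) = √(580.8100 + 4251.0400) = 69.51 km
T13: √((16.5)² + (17.1)²) = √(272.2500 + 292.4100) = 23.76 km
T14: √((30.7)² + (98.1)²) = √(942.4900 + 9623.6100) = 102.79 km
T15: √((-55.9)² + (87.1)²) = √(3124.8100 + 7586.4100) = 103.50 km
T16: √((44.1)² + (84.7)²) = √(1944.8100 + 7174.0900) = 95.49 km
T17: √((-78.3)² + (119.6)²) = √(6130.8900 + 14304.1600) = 142.95 km
Minimum: T13 at 23.76 km.

T13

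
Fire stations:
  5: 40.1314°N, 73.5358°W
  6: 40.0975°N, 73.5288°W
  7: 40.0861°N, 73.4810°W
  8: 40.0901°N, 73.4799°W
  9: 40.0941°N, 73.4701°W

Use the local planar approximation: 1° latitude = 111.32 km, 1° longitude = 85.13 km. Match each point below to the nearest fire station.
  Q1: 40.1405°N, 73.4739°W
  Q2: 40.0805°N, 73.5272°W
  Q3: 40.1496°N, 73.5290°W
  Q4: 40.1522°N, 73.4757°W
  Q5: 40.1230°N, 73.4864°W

Q1→9; Q2→6; Q3→5; Q4→5; Q5→9

Q1 at 40.1405°N, 73.4739°W:
  5: 5.3660 km
  6: 6.6900 km
  7: 6.0859 km
  8: 5.6337 km
  9: 5.1754 km
  → nearest: 9 (5.1754 km)
Q2 at 40.0805°N, 73.5272°W:
  5: 5.7133 km
  6: 1.8973 km
  7: 3.9821 km
  8: 4.1660 km
  9: 5.0912 km
  → nearest: 6 (1.8973 km)
Q3 at 40.1496°N, 73.5290°W:
  5: 2.1071 km
  6: 5.7998 km
  7: 8.1649 km
  8: 7.8322 km
  9: 7.9569 km
  → nearest: 5 (2.1071 km)
Q4 at 40.1522°N, 73.4757°W:
  5: 5.6159 km
  6: 7.5837 km
  7: 7.3721 km
  8: 6.9222 km
  9: 6.4852 km
  → nearest: 5 (5.6159 km)
Q5 at 40.1230°N, 73.4864°W:
  5: 4.3081 km
  6: 4.5920 km
  7: 4.1334 km
  8: 3.7040 km
  9: 3.5036 km
  → nearest: 9 (3.5036 km)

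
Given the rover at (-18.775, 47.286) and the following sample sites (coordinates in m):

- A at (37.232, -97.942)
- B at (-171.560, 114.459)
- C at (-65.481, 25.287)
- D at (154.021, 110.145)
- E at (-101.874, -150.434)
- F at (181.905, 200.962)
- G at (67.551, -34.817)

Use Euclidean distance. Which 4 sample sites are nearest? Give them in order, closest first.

Distances from (-18.775, 47.286):
A: √((56.007)² + (-145.228)²) = √(3136.78405 + 21091.17198) = 155.653 m
B: √((-152.785)² + (67.173)²) = √(23343.25622 + 4512.21193) = 166.900 m
C: √((-46.706)² + (-21.999)²) = √(2181.45044 + 483.95600) = 51.628 m
D: √((172.796)² + (62.859)²) = √(29858.45762 + 3951.25388) = 183.874 m
E: √((-83.099)² + (-197.720)²) = √(6905.44380 + 39093.19840) = 214.473 m
F: √((200.680)² + (153.676)²) = √(40272.46240 + 23616.31298) = 252.762 m
G: √((86.326)² + (-82.103)²) = √(7452.17828 + 6740.90261) = 119.135 m
Sorted: C (51.628 m) < G (119.135 m) < A (155.653 m) < B (166.900 m) < D (183.874 m) < E (214.473 m) < …

C, G, A, B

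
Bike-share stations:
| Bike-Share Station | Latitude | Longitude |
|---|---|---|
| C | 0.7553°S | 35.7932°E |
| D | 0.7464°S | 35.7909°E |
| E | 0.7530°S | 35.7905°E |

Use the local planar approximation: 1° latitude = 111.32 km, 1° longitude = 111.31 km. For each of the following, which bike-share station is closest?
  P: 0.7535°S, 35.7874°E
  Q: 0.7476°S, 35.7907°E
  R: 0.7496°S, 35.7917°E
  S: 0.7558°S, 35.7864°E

P→E; Q→D; R→D; S→E

P at 0.7535°S, 35.7874°E:
  C: 0.6760 km
  D: 0.8812 km
  E: 0.3495 km
  → nearest: E (0.3495 km)
Q at 0.7476°S, 35.7907°E:
  C: 0.9012 km
  D: 0.1354 km
  E: 0.6015 km
  → nearest: D (0.1354 km)
R at 0.7496°S, 35.7917°E:
  C: 0.6561 km
  D: 0.3672 km
  E: 0.4014 km
  → nearest: D (0.3672 km)
S at 0.7558°S, 35.7864°E:
  C: 0.7590 km
  D: 1.1601 km
  E: 0.5527 km
  → nearest: E (0.5527 km)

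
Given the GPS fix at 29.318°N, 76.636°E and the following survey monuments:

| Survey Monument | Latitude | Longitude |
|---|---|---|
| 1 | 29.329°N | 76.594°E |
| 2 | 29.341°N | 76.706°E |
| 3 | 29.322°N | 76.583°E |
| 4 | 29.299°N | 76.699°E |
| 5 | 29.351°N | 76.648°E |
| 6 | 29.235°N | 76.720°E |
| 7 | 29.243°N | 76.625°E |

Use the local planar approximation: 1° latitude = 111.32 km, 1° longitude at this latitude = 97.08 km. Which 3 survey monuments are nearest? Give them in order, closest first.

Distances from 29.318°N, 76.636°E:
1: 4.257 km
2: 7.262 km
3: 5.164 km
4: 6.471 km
5: 3.854 km
6: 12.324 km
7: 8.417 km
Sorted: 5 (3.854 km) < 1 (4.257 km) < 3 (5.164 km) < 4 (6.471 km) < 2 (7.262 km) < …

5, 1, 3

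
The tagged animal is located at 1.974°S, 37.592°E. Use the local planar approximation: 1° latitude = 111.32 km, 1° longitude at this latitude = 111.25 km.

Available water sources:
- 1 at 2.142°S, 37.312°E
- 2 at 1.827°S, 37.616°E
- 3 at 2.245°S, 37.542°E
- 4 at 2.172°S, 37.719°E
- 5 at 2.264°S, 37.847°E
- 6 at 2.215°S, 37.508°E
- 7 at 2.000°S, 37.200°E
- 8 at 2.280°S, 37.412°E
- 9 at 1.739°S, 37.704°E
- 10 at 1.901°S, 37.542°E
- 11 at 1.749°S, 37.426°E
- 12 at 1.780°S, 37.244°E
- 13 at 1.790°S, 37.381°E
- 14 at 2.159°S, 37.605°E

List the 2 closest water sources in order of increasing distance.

Distances from 1.974°S, 37.592°E:
1: √((-0.168·111.32)² + (-0.280·111.25)²) = √(349.75583 + 970.32250) = 36.333 km
2: √((0.147·111.32)² + (0.024·111.25)²) = √(267.78181 + 7.12890) = 16.580 km
3: √((-0.271·111.32)² + (-0.050·111.25)²) = √(910.09133 + 30.94141) = 30.676 km
4: √((-0.198·111.32)² + (0.127·111.25)²) = √(485.82155 + 199.62158) = 26.181 km
5: √((-0.290·111.32)² + (0.255·111.25)²) = √(1042.17918 + 804.78598) = 42.976 km
6: √((-0.241·111.32)² + (-0.084·111.25)²) = √(719.74802 + 87.32902) = 28.409 km
7: √((-0.026·111.32)² + (-0.392·111.25)²) = √(8.37709 + 1901.83210) = 43.706 km
8: √((-0.306·111.32)² + (-0.180·111.25)²) = √(1160.35065 + 401.00062) = 39.514 km
9: √((0.235·111.32)² + (0.112·111.25)²) = √(684.35606 + 155.25160) = 28.976 km
10: √((0.073·111.32)² + (-0.050·111.25)²) = √(66.03773 + 30.94141) = 9.848 km
11: √((0.225·111.32)² + (-0.166·111.25)²) = √(627.35221 + 341.04856) = 31.119 km
12: √((0.194·111.32)² + (-0.348·111.25)²) = √(466.39067 + 1498.85122) = 44.331 km
13: √((0.184·111.32)² + (-0.211·111.25)²) = √(419.54837 + 551.01694) = 31.154 km
14: √((-0.185·111.32)² + (0.013·111.25)²) = √(424.12107 + 2.09164) = 20.645 km
Sorted: 10 (9.848 km) < 2 (16.580 km) < 14 (20.645 km) < 4 (26.181 km) < …

10, 2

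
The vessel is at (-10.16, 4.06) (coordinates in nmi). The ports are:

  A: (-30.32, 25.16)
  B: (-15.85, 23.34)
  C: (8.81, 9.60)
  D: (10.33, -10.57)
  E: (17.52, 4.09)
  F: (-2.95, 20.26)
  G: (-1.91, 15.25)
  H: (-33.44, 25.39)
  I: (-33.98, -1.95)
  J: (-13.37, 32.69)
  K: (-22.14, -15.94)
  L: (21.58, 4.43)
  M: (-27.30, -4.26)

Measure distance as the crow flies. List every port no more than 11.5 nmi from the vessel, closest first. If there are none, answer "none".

Distances from (-10.16, 4.06):
A: √((-20.16)² + (21.10)²) = √(406.4256 + 445.2100) = 29.18 nmi
B: √((-5.69)² + (19.28)²) = √(32.3761 + 371.7184) = 20.10 nmi
C: √((18.97)² + (5.54)²) = √(359.8609 + 30.6916) = 19.76 nmi
D: √((20.49)² + (-14.63)²) = √(419.8401 + 214.0369) = 25.18 nmi
E: √((27.68)² + (0.03)²) = √(766.1824 + 0.0009) = 27.68 nmi
F: √((7.21)² + (16.20)²) = √(51.9841 + 262.4400) = 17.73 nmi
G: √((8.25)² + (11.19)²) = √(68.0625 + 125.2161) = 13.90 nmi
H: √((-23.28)² + (21.33)²) = √(541.9584 + 454.9689) = 31.57 nmi
I: √((-23.82)² + (-6.01)²) = √(567.3924 + 36.1201) = 24.57 nmi
J: √((-3.21)² + (28.63)²) = √(10.3041 + 819.6769) = 28.81 nmi
K: √((-11.98)² + (-20.00)²) = √(143.5204 + 400.0000) = 23.31 nmi
L: √((31.74)² + (0.37)²) = √(1007.4276 + 0.1369) = 31.74 nmi
M: √((-17.14)² + (-8.32)²) = √(293.7796 + 69.2224) = 19.05 nmi
Threshold 11.5 nmi: none within range.

none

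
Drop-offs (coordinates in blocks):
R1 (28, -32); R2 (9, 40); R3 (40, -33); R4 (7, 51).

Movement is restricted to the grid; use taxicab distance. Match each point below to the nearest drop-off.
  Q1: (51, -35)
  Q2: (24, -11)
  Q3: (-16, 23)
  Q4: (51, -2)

Q1→R3; Q2→R1; Q3→R2; Q4→R3

Q1 at (51, -35):
  R1: 26 blocks
  R2: 117 blocks
  R3: 13 blocks
  R4: 130 blocks
  → nearest: R3 (13 blocks)
Q2 at (24, -11):
  R1: 25 blocks
  R2: 66 blocks
  R3: 38 blocks
  R4: 79 blocks
  → nearest: R1 (25 blocks)
Q3 at (-16, 23):
  R1: 99 blocks
  R2: 42 blocks
  R3: 112 blocks
  R4: 51 blocks
  → nearest: R2 (42 blocks)
Q4 at (51, -2):
  R1: 53 blocks
  R2: 84 blocks
  R3: 42 blocks
  R4: 97 blocks
  → nearest: R3 (42 blocks)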